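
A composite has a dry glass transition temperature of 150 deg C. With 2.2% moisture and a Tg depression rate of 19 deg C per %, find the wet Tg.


Tg_wet = Tg_dry - k*moisture = 150 - 19*2.2 = 108.2 deg C

108.2 deg C


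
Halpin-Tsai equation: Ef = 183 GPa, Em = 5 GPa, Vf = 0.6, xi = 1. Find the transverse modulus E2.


eta = (Ef/Em - 1)/(Ef/Em + xi) = (36.6 - 1)/(36.6 + 1) = 0.9468
E2 = Em*(1+xi*eta*Vf)/(1-eta*Vf) = 18.15 GPa

18.15 GPa


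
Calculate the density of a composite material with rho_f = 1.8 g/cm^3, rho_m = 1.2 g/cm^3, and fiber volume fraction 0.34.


rho_c = rho_f*Vf + rho_m*(1-Vf) = 1.8*0.34 + 1.2*0.66 = 1.404 g/cm^3

1.404 g/cm^3


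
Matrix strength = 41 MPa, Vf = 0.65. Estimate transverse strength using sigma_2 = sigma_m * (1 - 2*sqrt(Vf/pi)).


factor = 1 - 2*sqrt(0.65/pi) = 0.0903
sigma_2 = 41 * 0.0903 = 3.7 MPa

3.7 MPa


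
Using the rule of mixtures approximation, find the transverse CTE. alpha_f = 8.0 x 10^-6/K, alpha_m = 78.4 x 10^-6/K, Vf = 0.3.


alpha_2 = alpha_f*Vf + alpha_m*(1-Vf) = 8.0*0.3 + 78.4*0.7 = 57.3 x 10^-6/K

57.3 x 10^-6/K


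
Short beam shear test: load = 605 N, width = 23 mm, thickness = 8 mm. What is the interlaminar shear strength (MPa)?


ILSS = 3F/(4bh) = 3*605/(4*23*8) = 2.47 MPa

2.47 MPa


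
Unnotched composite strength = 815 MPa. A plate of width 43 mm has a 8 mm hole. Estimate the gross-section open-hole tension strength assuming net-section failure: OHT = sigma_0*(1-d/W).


OHT = sigma_0*(1-d/W) = 815*(1-8/43) = 663.4 MPa

663.4 MPa


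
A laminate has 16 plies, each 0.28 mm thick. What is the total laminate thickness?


h = n * t_ply = 16 * 0.28 = 4.48 mm

4.48 mm


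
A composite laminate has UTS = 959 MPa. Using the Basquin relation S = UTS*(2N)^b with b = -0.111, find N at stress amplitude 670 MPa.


N = 0.5 * (S/UTS)^(1/b) = 0.5 * (670/959)^(1/-0.111) = 12.6493 cycles

12.6493 cycles


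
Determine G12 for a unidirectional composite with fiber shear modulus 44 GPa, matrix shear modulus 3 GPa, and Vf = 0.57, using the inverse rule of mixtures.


1/G12 = Vf/Gf + (1-Vf)/Gm = 0.57/44 + 0.43/3
G12 = 6.4 GPa

6.4 GPa


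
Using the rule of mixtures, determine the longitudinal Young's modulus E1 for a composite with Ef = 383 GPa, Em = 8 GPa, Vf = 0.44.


E1 = Ef*Vf + Em*(1-Vf) = 383*0.44 + 8*0.56 = 173.0 GPa

173.0 GPa


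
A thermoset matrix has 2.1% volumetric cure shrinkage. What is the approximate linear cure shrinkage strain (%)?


Linear shrinkage ≈ vol_shrink/3 = 2.1/3 = 0.7%

0.7%


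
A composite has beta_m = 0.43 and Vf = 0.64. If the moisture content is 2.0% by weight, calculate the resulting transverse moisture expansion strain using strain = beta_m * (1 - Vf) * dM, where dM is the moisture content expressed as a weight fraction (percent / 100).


dM = 2.0/100 = 0.02
strain = beta_m * (1-Vf) * dM = 0.43 * 0.36 * 0.02 = 0.003096

0.003096


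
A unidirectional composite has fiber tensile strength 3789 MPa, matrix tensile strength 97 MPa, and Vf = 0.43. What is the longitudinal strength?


sigma_1 = sigma_f*Vf + sigma_m*(1-Vf) = 3789*0.43 + 97*0.57 = 1684.6 MPa

1684.6 MPa


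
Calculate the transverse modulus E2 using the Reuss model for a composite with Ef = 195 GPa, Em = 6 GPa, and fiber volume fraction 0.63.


1/E2 = Vf/Ef + (1-Vf)/Em = 0.63/195 + 0.37/6
E2 = 15.41 GPa

15.41 GPa


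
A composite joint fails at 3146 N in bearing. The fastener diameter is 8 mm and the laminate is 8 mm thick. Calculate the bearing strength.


sigma_br = F/(d*h) = 3146/(8*8) = 49.2 MPa

49.2 MPa


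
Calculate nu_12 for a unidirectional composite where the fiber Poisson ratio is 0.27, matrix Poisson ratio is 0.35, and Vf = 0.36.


nu_12 = nu_f*Vf + nu_m*(1-Vf) = 0.27*0.36 + 0.35*0.64 = 0.3212

0.3212


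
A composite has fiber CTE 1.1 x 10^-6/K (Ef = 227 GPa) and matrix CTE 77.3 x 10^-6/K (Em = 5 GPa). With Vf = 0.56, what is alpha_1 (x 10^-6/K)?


E1 = Ef*Vf + Em*(1-Vf) = 129.32
alpha_1 = (alpha_f*Ef*Vf + alpha_m*Em*(1-Vf))/E1 = 2.4 x 10^-6/K

2.4 x 10^-6/K


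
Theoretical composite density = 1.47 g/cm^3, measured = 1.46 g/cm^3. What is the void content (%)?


Void% = (rho_theo - rho_actual)/rho_theo * 100 = (1.47 - 1.46)/1.47 * 100 = 0.68%

0.68%


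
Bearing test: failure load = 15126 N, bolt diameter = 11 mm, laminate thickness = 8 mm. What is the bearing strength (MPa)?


sigma_br = F/(d*h) = 15126/(11*8) = 171.9 MPa

171.9 MPa


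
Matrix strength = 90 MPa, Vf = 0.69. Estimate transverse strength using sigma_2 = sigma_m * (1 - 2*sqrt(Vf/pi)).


factor = 1 - 2*sqrt(0.69/pi) = 0.0627
sigma_2 = 90 * 0.0627 = 5.64 MPa

5.64 MPa


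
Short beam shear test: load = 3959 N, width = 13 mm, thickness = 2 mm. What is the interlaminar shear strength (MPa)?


ILSS = 3F/(4bh) = 3*3959/(4*13*2) = 114.2 MPa

114.2 MPa


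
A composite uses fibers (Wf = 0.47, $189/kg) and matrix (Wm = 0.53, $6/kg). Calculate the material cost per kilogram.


Cost = cost_f*Wf + cost_m*Wm = 189*0.47 + 6*0.53 = $92.01/kg

$92.01/kg


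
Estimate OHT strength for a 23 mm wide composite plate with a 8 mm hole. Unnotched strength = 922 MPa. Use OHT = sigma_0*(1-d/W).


OHT = sigma_0*(1-d/W) = 922*(1-8/23) = 601.3 MPa

601.3 MPa


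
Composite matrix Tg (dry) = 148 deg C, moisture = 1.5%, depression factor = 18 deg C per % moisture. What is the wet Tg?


Tg_wet = Tg_dry - k*moisture = 148 - 18*1.5 = 121.0 deg C

121.0 deg C


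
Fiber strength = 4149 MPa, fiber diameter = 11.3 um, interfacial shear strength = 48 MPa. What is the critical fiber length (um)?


Lc = sigma_f * d / (2 * tau_i) = 4149 * 11.3 / (2 * 48) = 488.4 um

488.4 um


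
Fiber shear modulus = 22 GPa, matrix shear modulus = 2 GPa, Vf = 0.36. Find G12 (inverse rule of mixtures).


1/G12 = Vf/Gf + (1-Vf)/Gm = 0.36/22 + 0.64/2
G12 = 2.97 GPa

2.97 GPa


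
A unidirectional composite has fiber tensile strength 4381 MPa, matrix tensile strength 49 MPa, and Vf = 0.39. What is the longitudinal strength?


sigma_1 = sigma_f*Vf + sigma_m*(1-Vf) = 4381*0.39 + 49*0.61 = 1738.5 MPa

1738.5 MPa


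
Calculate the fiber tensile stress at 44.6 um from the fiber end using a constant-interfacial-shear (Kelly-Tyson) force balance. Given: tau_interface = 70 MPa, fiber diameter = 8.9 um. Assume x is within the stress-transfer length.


Force balance: sigma_f * (pi*d^2/4) = tau * (pi*d) * x  ->  sigma_f = 4 * tau * x / d
sigma_f = 4 * 70 * 44.6 / 8.9 = 1403.1 MPa

1403.1 MPa


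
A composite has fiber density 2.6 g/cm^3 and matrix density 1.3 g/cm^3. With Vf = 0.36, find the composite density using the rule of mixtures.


rho_c = rho_f*Vf + rho_m*(1-Vf) = 2.6*0.36 + 1.3*0.64 = 1.768 g/cm^3

1.768 g/cm^3


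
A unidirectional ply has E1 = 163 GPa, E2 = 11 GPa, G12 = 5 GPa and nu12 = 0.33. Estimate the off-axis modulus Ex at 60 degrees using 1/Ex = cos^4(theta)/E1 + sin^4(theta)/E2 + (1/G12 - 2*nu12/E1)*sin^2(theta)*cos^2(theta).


cos^4(60) = 0.0625, sin^4(60) = 0.5625, sin^2(60)*cos^2(60) = 0.1875
1/G12 - 2*nu12/E1 = 1/5 - 2*0.33/163 = 0.195951 GPa^-1
1/Ex = 0.0625/163 + 0.5625/11 + 0.195951*0.1875 = 0.0882606 GPa^-1
Ex = 11.33 GPa

11.33 GPa


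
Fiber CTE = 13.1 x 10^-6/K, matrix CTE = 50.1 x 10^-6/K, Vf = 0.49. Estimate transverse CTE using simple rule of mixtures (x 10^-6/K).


alpha_2 = alpha_f*Vf + alpha_m*(1-Vf) = 13.1*0.49 + 50.1*0.51 = 32.0 x 10^-6/K

32.0 x 10^-6/K


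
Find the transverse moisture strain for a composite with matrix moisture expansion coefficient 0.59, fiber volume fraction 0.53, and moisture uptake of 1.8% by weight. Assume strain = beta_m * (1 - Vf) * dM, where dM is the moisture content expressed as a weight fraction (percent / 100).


dM = 1.8/100 = 0.018
strain = beta_m * (1-Vf) * dM = 0.59 * 0.47 * 0.018 = 0.0049914

0.0049914


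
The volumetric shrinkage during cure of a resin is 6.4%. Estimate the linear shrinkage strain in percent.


Linear shrinkage ≈ vol_shrink/3 = 6.4/3 = 2.133%

2.133%


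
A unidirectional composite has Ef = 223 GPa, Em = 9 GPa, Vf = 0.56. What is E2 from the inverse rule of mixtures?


1/E2 = Vf/Ef + (1-Vf)/Em = 0.56/223 + 0.44/9
E2 = 19.46 GPa

19.46 GPa


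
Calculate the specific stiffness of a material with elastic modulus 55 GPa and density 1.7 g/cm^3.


Specific stiffness = E/rho = 55/1.7 = 32.4 GPa/(g/cm^3)

32.4 GPa/(g/cm^3)


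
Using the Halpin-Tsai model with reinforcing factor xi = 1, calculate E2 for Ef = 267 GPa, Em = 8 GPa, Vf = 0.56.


eta = (Ef/Em - 1)/(Ef/Em + xi) = (33.375 - 1)/(33.375 + 1) = 0.9418
E2 = Em*(1+xi*eta*Vf)/(1-eta*Vf) = 25.86 GPa

25.86 GPa


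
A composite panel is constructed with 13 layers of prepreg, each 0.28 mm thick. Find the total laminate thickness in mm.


h = n * t_ply = 13 * 0.28 = 3.64 mm

3.64 mm


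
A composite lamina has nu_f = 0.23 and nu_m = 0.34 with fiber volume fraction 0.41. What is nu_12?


nu_12 = nu_f*Vf + nu_m*(1-Vf) = 0.23*0.41 + 0.34*0.59 = 0.2949

0.2949


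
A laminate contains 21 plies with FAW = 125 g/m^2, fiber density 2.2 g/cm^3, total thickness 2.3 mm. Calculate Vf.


Vf = n * FAW / (rho_f * h * 1000) = 21 * 125 / (2.2 * 2.3 * 1000) = 0.5188

0.5188


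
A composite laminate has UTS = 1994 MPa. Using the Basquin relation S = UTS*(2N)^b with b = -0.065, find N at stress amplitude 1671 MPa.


N = 0.5 * (S/UTS)^(1/b) = 0.5 * (1671/1994)^(1/-0.065) = 7.5809 cycles

7.5809 cycles


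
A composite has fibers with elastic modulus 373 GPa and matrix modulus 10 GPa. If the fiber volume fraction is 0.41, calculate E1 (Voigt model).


E1 = Ef*Vf + Em*(1-Vf) = 373*0.41 + 10*0.59 = 158.83 GPa

158.83 GPa


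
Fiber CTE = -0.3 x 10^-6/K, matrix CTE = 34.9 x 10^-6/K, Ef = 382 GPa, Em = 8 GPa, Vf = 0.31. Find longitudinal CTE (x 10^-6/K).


E1 = Ef*Vf + Em*(1-Vf) = 123.94
alpha_1 = (alpha_f*Ef*Vf + alpha_m*Em*(1-Vf))/E1 = 1.27 x 10^-6/K

1.27 x 10^-6/K


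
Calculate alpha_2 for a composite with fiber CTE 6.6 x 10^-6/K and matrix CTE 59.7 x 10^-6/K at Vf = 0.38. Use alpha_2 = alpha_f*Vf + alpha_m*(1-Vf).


alpha_2 = alpha_f*Vf + alpha_m*(1-Vf) = 6.6*0.38 + 59.7*0.62 = 39.5 x 10^-6/K

39.5 x 10^-6/K


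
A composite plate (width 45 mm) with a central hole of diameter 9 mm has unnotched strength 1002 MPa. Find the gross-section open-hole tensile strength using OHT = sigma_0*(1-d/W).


OHT = sigma_0*(1-d/W) = 1002*(1-9/45) = 801.6 MPa

801.6 MPa


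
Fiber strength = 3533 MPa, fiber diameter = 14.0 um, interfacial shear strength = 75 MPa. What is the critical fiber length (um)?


Lc = sigma_f * d / (2 * tau_i) = 3533 * 14.0 / (2 * 75) = 329.7 um

329.7 um


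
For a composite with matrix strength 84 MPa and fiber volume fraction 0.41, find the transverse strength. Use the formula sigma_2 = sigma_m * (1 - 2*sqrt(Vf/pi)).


factor = 1 - 2*sqrt(0.41/pi) = 0.2775
sigma_2 = 84 * 0.2775 = 23.31 MPa

23.31 MPa


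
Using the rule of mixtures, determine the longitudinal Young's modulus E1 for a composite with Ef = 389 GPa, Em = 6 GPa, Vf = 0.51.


E1 = Ef*Vf + Em*(1-Vf) = 389*0.51 + 6*0.49 = 201.33 GPa

201.33 GPa


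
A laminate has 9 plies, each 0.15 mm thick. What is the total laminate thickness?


h = n * t_ply = 9 * 0.15 = 1.35 mm

1.35 mm


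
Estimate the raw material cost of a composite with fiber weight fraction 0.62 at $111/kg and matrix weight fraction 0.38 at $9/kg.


Cost = cost_f*Wf + cost_m*Wm = 111*0.62 + 9*0.38 = $72.24/kg

$72.24/kg


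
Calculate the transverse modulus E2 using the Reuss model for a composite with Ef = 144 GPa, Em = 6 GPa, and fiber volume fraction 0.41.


1/E2 = Vf/Ef + (1-Vf)/Em = 0.41/144 + 0.59/6
E2 = 9.88 GPa

9.88 GPa


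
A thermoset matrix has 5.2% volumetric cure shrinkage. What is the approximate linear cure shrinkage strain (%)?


Linear shrinkage ≈ vol_shrink/3 = 5.2/3 = 1.733%

1.733%


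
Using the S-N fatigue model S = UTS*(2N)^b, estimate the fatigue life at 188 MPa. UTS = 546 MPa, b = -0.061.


N = 0.5 * (S/UTS)^(1/b) = 0.5 * (188/546)^(1/-0.061) = 1.9485e+07 cycles

1.9485e+07 cycles


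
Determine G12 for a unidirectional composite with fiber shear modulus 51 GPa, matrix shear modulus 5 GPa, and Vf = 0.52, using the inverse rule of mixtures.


1/G12 = Vf/Gf + (1-Vf)/Gm = 0.52/51 + 0.48/5
G12 = 9.42 GPa

9.42 GPa


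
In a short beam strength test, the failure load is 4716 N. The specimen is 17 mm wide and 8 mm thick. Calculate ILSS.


ILSS = 3F/(4bh) = 3*4716/(4*17*8) = 26.01 MPa

26.01 MPa


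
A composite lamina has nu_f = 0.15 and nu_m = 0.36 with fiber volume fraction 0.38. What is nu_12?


nu_12 = nu_f*Vf + nu_m*(1-Vf) = 0.15*0.38 + 0.36*0.62 = 0.2802

0.2802


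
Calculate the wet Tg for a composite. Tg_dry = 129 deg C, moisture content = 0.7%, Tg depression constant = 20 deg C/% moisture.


Tg_wet = Tg_dry - k*moisture = 129 - 20*0.7 = 115.0 deg C

115.0 deg C


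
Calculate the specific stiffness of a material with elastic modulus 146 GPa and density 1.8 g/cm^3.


Specific stiffness = E/rho = 146/1.8 = 81.1 GPa/(g/cm^3)

81.1 GPa/(g/cm^3)


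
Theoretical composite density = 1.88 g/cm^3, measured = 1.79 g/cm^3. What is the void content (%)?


Void% = (rho_theo - rho_actual)/rho_theo * 100 = (1.88 - 1.79)/1.88 * 100 = 4.79%

4.79%


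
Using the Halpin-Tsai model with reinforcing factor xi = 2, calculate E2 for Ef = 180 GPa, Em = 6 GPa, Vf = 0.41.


eta = (Ef/Em - 1)/(Ef/Em + xi) = (30.0 - 1)/(30.0 + 2) = 0.9063
E2 = Em*(1+xi*eta*Vf)/(1-eta*Vf) = 16.64 GPa

16.64 GPa


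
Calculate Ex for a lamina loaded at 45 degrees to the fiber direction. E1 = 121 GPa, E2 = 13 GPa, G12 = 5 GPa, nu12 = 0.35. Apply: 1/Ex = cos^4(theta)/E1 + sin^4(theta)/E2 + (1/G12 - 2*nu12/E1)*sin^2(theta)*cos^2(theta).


cos^4(45) = 0.25, sin^4(45) = 0.25, sin^2(45)*cos^2(45) = 0.25
1/G12 - 2*nu12/E1 = 1/5 - 2*0.35/121 = 0.194215 GPa^-1
1/Ex = 0.25/121 + 0.25/13 + 0.194215*0.25 = 0.0698506 GPa^-1
Ex = 14.32 GPa

14.32 GPa


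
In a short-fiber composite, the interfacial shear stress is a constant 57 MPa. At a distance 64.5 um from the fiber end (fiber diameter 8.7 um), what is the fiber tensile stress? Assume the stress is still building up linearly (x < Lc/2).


Force balance: sigma_f * (pi*d^2/4) = tau * (pi*d) * x  ->  sigma_f = 4 * tau * x / d
sigma_f = 4 * 57 * 64.5 / 8.7 = 1690.3 MPa

1690.3 MPa


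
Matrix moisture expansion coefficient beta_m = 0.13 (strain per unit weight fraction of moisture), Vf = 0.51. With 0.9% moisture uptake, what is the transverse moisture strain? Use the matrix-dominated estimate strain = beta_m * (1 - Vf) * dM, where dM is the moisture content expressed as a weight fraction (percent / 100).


dM = 0.9/100 = 0.009
strain = beta_m * (1-Vf) * dM = 0.13 * 0.49 * 0.009 = 0.0005733

0.0005733


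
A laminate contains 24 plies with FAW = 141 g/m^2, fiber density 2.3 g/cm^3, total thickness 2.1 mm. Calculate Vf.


Vf = n * FAW / (rho_f * h * 1000) = 24 * 141 / (2.3 * 2.1 * 1000) = 0.7006

0.7006


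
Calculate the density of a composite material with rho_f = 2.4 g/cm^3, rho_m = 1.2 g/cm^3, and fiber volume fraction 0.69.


rho_c = rho_f*Vf + rho_m*(1-Vf) = 2.4*0.69 + 1.2*0.31 = 2.028 g/cm^3

2.028 g/cm^3


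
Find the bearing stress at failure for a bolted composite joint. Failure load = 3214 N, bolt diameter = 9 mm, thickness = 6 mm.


sigma_br = F/(d*h) = 3214/(9*6) = 59.5 MPa

59.5 MPa


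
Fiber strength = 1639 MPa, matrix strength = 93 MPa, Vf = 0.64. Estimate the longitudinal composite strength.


sigma_1 = sigma_f*Vf + sigma_m*(1-Vf) = 1639*0.64 + 93*0.36 = 1082.4 MPa

1082.4 MPa


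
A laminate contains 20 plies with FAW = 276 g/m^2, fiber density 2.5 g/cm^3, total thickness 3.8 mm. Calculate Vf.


Vf = n * FAW / (rho_f * h * 1000) = 20 * 276 / (2.5 * 3.8 * 1000) = 0.5811

0.5811


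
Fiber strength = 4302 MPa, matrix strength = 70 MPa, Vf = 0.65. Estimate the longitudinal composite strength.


sigma_1 = sigma_f*Vf + sigma_m*(1-Vf) = 4302*0.65 + 70*0.35 = 2820.8 MPa

2820.8 MPa


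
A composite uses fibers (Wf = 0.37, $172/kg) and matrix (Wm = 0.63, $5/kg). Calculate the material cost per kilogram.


Cost = cost_f*Wf + cost_m*Wm = 172*0.37 + 5*0.63 = $66.79/kg

$66.79/kg


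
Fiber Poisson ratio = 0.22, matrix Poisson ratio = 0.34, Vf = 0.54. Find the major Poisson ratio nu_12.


nu_12 = nu_f*Vf + nu_m*(1-Vf) = 0.22*0.54 + 0.34*0.46 = 0.2752

0.2752


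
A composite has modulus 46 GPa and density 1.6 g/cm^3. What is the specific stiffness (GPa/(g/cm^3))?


Specific stiffness = E/rho = 46/1.6 = 28.8 GPa/(g/cm^3)

28.8 GPa/(g/cm^3)


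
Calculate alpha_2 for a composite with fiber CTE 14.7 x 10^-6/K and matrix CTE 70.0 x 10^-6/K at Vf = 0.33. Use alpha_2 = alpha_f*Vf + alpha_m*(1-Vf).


alpha_2 = alpha_f*Vf + alpha_m*(1-Vf) = 14.7*0.33 + 70.0*0.67 = 51.8 x 10^-6/K

51.8 x 10^-6/K


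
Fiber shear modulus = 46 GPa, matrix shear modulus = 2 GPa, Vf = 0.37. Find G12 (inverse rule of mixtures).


1/G12 = Vf/Gf + (1-Vf)/Gm = 0.37/46 + 0.63/2
G12 = 3.1 GPa

3.1 GPa


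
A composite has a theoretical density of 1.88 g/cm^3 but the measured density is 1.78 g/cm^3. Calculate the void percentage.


Void% = (rho_theo - rho_actual)/rho_theo * 100 = (1.88 - 1.78)/1.88 * 100 = 5.32%

5.32%


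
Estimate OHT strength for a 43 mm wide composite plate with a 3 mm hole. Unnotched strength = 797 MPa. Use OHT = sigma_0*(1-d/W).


OHT = sigma_0*(1-d/W) = 797*(1-3/43) = 741.4 MPa

741.4 MPa


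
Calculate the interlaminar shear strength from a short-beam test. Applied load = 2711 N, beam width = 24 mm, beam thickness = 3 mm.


ILSS = 3F/(4bh) = 3*2711/(4*24*3) = 28.24 MPa

28.24 MPa


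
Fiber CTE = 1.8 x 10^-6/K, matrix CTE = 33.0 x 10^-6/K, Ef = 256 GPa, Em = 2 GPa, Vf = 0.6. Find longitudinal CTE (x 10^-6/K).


E1 = Ef*Vf + Em*(1-Vf) = 154.4
alpha_1 = (alpha_f*Ef*Vf + alpha_m*Em*(1-Vf))/E1 = 1.96 x 10^-6/K

1.96 x 10^-6/K


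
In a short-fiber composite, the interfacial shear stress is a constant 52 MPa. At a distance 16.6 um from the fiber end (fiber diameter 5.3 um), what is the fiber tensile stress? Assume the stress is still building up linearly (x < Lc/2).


Force balance: sigma_f * (pi*d^2/4) = tau * (pi*d) * x  ->  sigma_f = 4 * tau * x / d
sigma_f = 4 * 52 * 16.6 / 5.3 = 651.5 MPa

651.5 MPa


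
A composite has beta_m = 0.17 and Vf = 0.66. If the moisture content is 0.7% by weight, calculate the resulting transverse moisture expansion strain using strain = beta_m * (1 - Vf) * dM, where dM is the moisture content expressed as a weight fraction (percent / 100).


dM = 0.7/100 = 0.007
strain = beta_m * (1-Vf) * dM = 0.17 * 0.34 * 0.007 = 0.0004046

0.0004046


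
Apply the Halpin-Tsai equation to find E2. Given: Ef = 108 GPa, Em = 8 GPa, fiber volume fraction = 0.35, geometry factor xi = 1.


eta = (Ef/Em - 1)/(Ef/Em + xi) = (13.5 - 1)/(13.5 + 1) = 0.8621
E2 = Em*(1+xi*eta*Vf)/(1-eta*Vf) = 14.91 GPa

14.91 GPa


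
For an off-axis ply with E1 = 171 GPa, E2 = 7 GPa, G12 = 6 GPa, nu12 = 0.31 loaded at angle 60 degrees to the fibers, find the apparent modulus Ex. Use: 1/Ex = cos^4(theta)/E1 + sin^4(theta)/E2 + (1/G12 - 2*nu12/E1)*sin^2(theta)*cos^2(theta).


cos^4(60) = 0.0625, sin^4(60) = 0.5625, sin^2(60)*cos^2(60) = 0.1875
1/G12 - 2*nu12/E1 = 1/6 - 2*0.31/171 = 0.163041 GPa^-1
1/Ex = 0.0625/171 + 0.5625/7 + 0.163041*0.1875 = 0.1112928 GPa^-1
Ex = 8.99 GPa

8.99 GPa


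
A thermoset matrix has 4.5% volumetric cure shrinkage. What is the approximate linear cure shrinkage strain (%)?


Linear shrinkage ≈ vol_shrink/3 = 4.5/3 = 1.5%

1.5%


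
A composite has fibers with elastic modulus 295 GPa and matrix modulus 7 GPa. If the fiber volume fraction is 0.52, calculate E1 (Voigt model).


E1 = Ef*Vf + Em*(1-Vf) = 295*0.52 + 7*0.48 = 156.76 GPa

156.76 GPa


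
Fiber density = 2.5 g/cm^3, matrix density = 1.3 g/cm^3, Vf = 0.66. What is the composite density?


rho_c = rho_f*Vf + rho_m*(1-Vf) = 2.5*0.66 + 1.3*0.34 = 2.092 g/cm^3

2.092 g/cm^3


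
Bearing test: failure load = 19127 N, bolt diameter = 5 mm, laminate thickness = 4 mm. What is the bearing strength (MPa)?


sigma_br = F/(d*h) = 19127/(5*4) = 956.4 MPa

956.4 MPa


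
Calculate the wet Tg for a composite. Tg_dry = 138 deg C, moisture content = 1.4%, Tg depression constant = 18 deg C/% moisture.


Tg_wet = Tg_dry - k*moisture = 138 - 18*1.4 = 112.8 deg C

112.8 deg C


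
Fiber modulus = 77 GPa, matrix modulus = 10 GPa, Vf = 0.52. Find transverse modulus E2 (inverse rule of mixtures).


1/E2 = Vf/Ef + (1-Vf)/Em = 0.52/77 + 0.48/10
E2 = 18.26 GPa

18.26 GPa


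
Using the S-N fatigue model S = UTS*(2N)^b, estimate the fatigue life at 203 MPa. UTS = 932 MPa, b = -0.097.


N = 0.5 * (S/UTS)^(1/b) = 0.5 * (203/932)^(1/-0.097) = 3.3334e+06 cycles

3.3334e+06 cycles


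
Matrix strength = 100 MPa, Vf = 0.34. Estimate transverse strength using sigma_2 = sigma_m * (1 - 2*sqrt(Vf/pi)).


factor = 1 - 2*sqrt(0.34/pi) = 0.342
sigma_2 = 100 * 0.342 = 34.2 MPa

34.2 MPa


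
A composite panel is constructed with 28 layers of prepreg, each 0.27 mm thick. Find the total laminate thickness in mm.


h = n * t_ply = 28 * 0.27 = 7.56 mm

7.56 mm


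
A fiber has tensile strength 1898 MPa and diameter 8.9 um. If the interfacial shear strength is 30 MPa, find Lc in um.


Lc = sigma_f * d / (2 * tau_i) = 1898 * 8.9 / (2 * 30) = 281.5 um

281.5 um


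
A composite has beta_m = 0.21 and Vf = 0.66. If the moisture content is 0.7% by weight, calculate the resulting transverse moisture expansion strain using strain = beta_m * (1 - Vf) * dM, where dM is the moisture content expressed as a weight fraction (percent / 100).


dM = 0.7/100 = 0.007
strain = beta_m * (1-Vf) * dM = 0.21 * 0.34 * 0.007 = 0.0004998

0.0004998


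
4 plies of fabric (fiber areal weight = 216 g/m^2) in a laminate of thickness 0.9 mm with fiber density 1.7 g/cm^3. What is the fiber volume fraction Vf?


Vf = n * FAW / (rho_f * h * 1000) = 4 * 216 / (1.7 * 0.9 * 1000) = 0.5647

0.5647


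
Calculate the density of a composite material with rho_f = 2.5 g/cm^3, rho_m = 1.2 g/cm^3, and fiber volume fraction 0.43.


rho_c = rho_f*Vf + rho_m*(1-Vf) = 2.5*0.43 + 1.2*0.57 = 1.759 g/cm^3

1.759 g/cm^3


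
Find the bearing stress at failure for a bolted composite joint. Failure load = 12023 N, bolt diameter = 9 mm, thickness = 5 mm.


sigma_br = F/(d*h) = 12023/(9*5) = 267.2 MPa

267.2 MPa


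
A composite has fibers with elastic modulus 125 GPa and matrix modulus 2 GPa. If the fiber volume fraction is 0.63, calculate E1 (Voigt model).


E1 = Ef*Vf + Em*(1-Vf) = 125*0.63 + 2*0.37 = 79.49 GPa

79.49 GPa


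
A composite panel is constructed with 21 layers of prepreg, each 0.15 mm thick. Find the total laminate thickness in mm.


h = n * t_ply = 21 * 0.15 = 3.15 mm

3.15 mm


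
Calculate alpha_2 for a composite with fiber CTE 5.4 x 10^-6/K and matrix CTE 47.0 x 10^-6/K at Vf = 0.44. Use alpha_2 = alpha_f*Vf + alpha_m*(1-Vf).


alpha_2 = alpha_f*Vf + alpha_m*(1-Vf) = 5.4*0.44 + 47.0*0.56 = 28.7 x 10^-6/K

28.7 x 10^-6/K


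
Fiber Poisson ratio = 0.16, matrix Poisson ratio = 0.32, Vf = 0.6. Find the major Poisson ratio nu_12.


nu_12 = nu_f*Vf + nu_m*(1-Vf) = 0.16*0.6 + 0.32*0.4 = 0.224

0.224


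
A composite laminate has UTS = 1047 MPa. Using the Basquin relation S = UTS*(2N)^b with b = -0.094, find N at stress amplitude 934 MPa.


N = 0.5 * (S/UTS)^(1/b) = 0.5 * (934/1047)^(1/-0.094) = 1.6851 cycles

1.6851 cycles


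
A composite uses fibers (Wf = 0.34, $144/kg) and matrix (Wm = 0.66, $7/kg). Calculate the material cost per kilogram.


Cost = cost_f*Wf + cost_m*Wm = 144*0.34 + 7*0.66 = $53.58/kg

$53.58/kg


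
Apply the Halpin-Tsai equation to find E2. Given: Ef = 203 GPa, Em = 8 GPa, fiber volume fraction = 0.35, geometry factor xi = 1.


eta = (Ef/Em - 1)/(Ef/Em + xi) = (25.375 - 1)/(25.375 + 1) = 0.9242
E2 = Em*(1+xi*eta*Vf)/(1-eta*Vf) = 15.65 GPa

15.65 GPa


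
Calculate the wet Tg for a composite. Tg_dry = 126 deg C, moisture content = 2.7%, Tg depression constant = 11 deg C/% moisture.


Tg_wet = Tg_dry - k*moisture = 126 - 11*2.7 = 96.3 deg C

96.3 deg C


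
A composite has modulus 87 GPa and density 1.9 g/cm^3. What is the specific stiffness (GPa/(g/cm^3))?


Specific stiffness = E/rho = 87/1.9 = 45.8 GPa/(g/cm^3)

45.8 GPa/(g/cm^3)


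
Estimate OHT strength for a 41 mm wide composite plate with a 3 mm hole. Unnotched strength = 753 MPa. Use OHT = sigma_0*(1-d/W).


OHT = sigma_0*(1-d/W) = 753*(1-3/41) = 697.9 MPa

697.9 MPa


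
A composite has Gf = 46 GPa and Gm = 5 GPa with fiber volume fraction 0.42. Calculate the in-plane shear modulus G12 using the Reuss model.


1/G12 = Vf/Gf + (1-Vf)/Gm = 0.42/46 + 0.58/5
G12 = 7.99 GPa

7.99 GPa


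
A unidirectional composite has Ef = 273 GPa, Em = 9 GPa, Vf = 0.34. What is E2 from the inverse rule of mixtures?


1/E2 = Vf/Ef + (1-Vf)/Em = 0.34/273 + 0.66/9
E2 = 13.41 GPa

13.41 GPa


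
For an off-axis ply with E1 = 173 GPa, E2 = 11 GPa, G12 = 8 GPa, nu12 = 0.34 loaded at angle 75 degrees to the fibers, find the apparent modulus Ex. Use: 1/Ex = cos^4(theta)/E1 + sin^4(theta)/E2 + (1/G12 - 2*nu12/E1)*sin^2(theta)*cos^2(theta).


cos^4(75) = 0.004487, sin^4(75) = 0.870513, sin^2(75)*cos^2(75) = 0.0625
1/G12 - 2*nu12/E1 = 1/8 - 2*0.34/173 = 0.121069 GPa^-1
1/Ex = 0.004487/173 + 0.870513/11 + 0.121069*0.0625 = 0.0867303 GPa^-1
Ex = 11.53 GPa

11.53 GPa


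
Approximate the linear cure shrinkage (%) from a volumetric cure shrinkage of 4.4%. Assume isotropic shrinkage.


Linear shrinkage ≈ vol_shrink/3 = 4.4/3 = 1.467%

1.467%


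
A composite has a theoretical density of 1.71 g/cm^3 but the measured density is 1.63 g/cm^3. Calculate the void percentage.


Void% = (rho_theo - rho_actual)/rho_theo * 100 = (1.71 - 1.63)/1.71 * 100 = 4.68%

4.68%


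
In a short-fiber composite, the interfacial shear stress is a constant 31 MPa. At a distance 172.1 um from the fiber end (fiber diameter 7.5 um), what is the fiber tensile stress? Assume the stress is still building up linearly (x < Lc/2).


Force balance: sigma_f * (pi*d^2/4) = tau * (pi*d) * x  ->  sigma_f = 4 * tau * x / d
sigma_f = 4 * 31 * 172.1 / 7.5 = 2845.4 MPa

2845.4 MPa


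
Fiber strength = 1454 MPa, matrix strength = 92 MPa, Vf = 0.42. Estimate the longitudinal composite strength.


sigma_1 = sigma_f*Vf + sigma_m*(1-Vf) = 1454*0.42 + 92*0.58 = 664.0 MPa

664.0 MPa


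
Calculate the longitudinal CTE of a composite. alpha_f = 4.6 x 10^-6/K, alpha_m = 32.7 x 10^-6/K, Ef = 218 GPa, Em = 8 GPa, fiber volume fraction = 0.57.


E1 = Ef*Vf + Em*(1-Vf) = 127.7
alpha_1 = (alpha_f*Ef*Vf + alpha_m*Em*(1-Vf))/E1 = 5.36 x 10^-6/K

5.36 x 10^-6/K


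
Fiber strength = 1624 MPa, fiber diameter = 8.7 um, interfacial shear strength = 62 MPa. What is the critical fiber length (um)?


Lc = sigma_f * d / (2 * tau_i) = 1624 * 8.7 / (2 * 62) = 113.9 um

113.9 um


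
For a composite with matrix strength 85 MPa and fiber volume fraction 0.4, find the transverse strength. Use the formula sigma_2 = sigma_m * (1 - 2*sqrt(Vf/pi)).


factor = 1 - 2*sqrt(0.4/pi) = 0.2864
sigma_2 = 85 * 0.2864 = 24.34 MPa

24.34 MPa


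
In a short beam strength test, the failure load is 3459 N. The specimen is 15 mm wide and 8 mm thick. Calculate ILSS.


ILSS = 3F/(4bh) = 3*3459/(4*15*8) = 21.62 MPa

21.62 MPa


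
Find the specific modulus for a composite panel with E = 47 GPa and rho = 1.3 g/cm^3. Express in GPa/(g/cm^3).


Specific stiffness = E/rho = 47/1.3 = 36.2 GPa/(g/cm^3)

36.2 GPa/(g/cm^3)


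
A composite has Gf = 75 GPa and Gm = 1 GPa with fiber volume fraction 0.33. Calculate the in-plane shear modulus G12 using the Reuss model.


1/G12 = Vf/Gf + (1-Vf)/Gm = 0.33/75 + 0.67/1
G12 = 1.48 GPa

1.48 GPa


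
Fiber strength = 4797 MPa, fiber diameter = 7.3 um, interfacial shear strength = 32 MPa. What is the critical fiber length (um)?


Lc = sigma_f * d / (2 * tau_i) = 4797 * 7.3 / (2 * 32) = 547.2 um

547.2 um


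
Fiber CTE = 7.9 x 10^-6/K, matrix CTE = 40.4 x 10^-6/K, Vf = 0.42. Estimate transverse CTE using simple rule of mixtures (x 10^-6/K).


alpha_2 = alpha_f*Vf + alpha_m*(1-Vf) = 7.9*0.42 + 40.4*0.58 = 26.8 x 10^-6/K

26.8 x 10^-6/K


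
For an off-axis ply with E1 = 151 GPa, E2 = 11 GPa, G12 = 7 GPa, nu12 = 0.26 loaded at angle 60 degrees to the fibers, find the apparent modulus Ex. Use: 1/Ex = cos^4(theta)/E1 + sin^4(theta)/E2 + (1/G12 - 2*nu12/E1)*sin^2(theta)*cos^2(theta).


cos^4(60) = 0.0625, sin^4(60) = 0.5625, sin^2(60)*cos^2(60) = 0.1875
1/G12 - 2*nu12/E1 = 1/7 - 2*0.26/151 = 0.139413 GPa^-1
1/Ex = 0.0625/151 + 0.5625/11 + 0.139413*0.1875 = 0.0776903 GPa^-1
Ex = 12.87 GPa

12.87 GPa


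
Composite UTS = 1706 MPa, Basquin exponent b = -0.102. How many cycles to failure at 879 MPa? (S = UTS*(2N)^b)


N = 0.5 * (S/UTS)^(1/b) = 0.5 * (879/1706)^(1/-0.102) = 332.9683 cycles

332.9683 cycles


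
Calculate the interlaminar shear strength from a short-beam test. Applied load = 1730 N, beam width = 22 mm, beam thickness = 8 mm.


ILSS = 3F/(4bh) = 3*1730/(4*22*8) = 7.37 MPa

7.37 MPa


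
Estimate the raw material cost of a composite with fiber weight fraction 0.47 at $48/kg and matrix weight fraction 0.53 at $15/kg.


Cost = cost_f*Wf + cost_m*Wm = 48*0.47 + 15*0.53 = $30.51/kg

$30.51/kg


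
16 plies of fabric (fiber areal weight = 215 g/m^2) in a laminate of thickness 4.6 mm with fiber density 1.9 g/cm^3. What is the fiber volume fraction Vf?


Vf = n * FAW / (rho_f * h * 1000) = 16 * 215 / (1.9 * 4.6 * 1000) = 0.3936

0.3936


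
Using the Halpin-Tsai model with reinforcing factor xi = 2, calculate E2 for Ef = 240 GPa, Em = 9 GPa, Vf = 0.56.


eta = (Ef/Em - 1)/(Ef/Em + xi) = (26.6667 - 1)/(26.6667 + 2) = 0.8953
E2 = Em*(1+xi*eta*Vf)/(1-eta*Vf) = 36.15 GPa

36.15 GPa


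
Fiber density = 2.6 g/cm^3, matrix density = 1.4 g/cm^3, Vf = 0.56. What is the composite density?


rho_c = rho_f*Vf + rho_m*(1-Vf) = 2.6*0.56 + 1.4*0.44 = 2.072 g/cm^3

2.072 g/cm^3


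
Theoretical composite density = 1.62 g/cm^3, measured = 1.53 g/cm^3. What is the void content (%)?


Void% = (rho_theo - rho_actual)/rho_theo * 100 = (1.62 - 1.53)/1.62 * 100 = 5.56%

5.56%


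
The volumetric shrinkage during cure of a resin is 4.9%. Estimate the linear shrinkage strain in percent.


Linear shrinkage ≈ vol_shrink/3 = 4.9/3 = 1.633%

1.633%


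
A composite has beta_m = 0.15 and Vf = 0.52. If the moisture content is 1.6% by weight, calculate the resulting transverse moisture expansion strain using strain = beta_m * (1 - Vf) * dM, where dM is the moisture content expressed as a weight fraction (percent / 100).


dM = 1.6/100 = 0.016
strain = beta_m * (1-Vf) * dM = 0.15 * 0.48 * 0.016 = 0.001152

0.001152


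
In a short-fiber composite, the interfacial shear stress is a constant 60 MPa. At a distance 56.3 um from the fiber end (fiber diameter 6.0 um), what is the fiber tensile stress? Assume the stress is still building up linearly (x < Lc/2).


Force balance: sigma_f * (pi*d^2/4) = tau * (pi*d) * x  ->  sigma_f = 4 * tau * x / d
sigma_f = 4 * 60 * 56.3 / 6.0 = 2252.0 MPa

2252.0 MPa


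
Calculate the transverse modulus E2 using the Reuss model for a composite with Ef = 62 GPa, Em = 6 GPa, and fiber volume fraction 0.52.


1/E2 = Vf/Ef + (1-Vf)/Em = 0.52/62 + 0.48/6
E2 = 11.31 GPa

11.31 GPa


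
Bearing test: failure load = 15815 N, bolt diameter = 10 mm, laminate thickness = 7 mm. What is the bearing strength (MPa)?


sigma_br = F/(d*h) = 15815/(10*7) = 225.9 MPa

225.9 MPa


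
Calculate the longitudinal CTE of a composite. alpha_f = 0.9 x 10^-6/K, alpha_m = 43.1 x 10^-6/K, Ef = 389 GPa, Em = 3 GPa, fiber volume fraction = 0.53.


E1 = Ef*Vf + Em*(1-Vf) = 207.58
alpha_1 = (alpha_f*Ef*Vf + alpha_m*Em*(1-Vf))/E1 = 1.19 x 10^-6/K

1.19 x 10^-6/K


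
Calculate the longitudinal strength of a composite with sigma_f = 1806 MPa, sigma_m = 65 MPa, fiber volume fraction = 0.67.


sigma_1 = sigma_f*Vf + sigma_m*(1-Vf) = 1806*0.67 + 65*0.33 = 1231.5 MPa

1231.5 MPa


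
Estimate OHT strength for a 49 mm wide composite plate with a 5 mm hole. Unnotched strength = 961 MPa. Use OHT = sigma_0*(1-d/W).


OHT = sigma_0*(1-d/W) = 961*(1-5/49) = 862.9 MPa

862.9 MPa


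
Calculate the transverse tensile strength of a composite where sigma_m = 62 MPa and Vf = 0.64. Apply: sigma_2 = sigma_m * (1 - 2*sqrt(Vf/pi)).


factor = 1 - 2*sqrt(0.64/pi) = 0.0973
sigma_2 = 62 * 0.0973 = 6.03 MPa

6.03 MPa


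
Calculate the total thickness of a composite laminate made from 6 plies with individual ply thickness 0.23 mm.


h = n * t_ply = 6 * 0.23 = 1.38 mm

1.38 mm


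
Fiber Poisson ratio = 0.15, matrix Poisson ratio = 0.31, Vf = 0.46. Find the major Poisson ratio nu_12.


nu_12 = nu_f*Vf + nu_m*(1-Vf) = 0.15*0.46 + 0.31*0.54 = 0.2364

0.2364


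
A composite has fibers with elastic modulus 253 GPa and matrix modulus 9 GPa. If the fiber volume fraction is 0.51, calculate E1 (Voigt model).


E1 = Ef*Vf + Em*(1-Vf) = 253*0.51 + 9*0.49 = 133.44 GPa

133.44 GPa


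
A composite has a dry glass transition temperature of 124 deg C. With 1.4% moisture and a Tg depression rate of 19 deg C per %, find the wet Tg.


Tg_wet = Tg_dry - k*moisture = 124 - 19*1.4 = 97.4 deg C

97.4 deg C


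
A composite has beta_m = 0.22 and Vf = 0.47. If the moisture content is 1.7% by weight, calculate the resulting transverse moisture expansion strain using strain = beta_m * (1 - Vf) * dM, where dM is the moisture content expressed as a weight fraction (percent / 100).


dM = 1.7/100 = 0.017
strain = beta_m * (1-Vf) * dM = 0.22 * 0.53 * 0.017 = 0.0019822

0.0019822


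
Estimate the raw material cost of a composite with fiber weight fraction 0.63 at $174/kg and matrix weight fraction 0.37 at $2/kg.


Cost = cost_f*Wf + cost_m*Wm = 174*0.63 + 2*0.37 = $110.36/kg

$110.36/kg


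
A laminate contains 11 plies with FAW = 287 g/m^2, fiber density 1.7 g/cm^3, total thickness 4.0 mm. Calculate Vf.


Vf = n * FAW / (rho_f * h * 1000) = 11 * 287 / (1.7 * 4.0 * 1000) = 0.4643

0.4643


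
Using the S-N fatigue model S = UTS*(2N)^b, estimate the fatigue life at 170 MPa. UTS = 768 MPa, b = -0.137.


N = 0.5 * (S/UTS)^(1/b) = 0.5 * (170/768)^(1/-0.137) = 30154.4732 cycles

30154.4732 cycles


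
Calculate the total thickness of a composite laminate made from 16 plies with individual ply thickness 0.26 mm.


h = n * t_ply = 16 * 0.26 = 4.16 mm

4.16 mm


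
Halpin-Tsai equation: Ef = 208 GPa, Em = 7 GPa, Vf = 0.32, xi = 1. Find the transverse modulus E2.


eta = (Ef/Em - 1)/(Ef/Em + xi) = (29.7143 - 1)/(29.7143 + 1) = 0.9349
E2 = Em*(1+xi*eta*Vf)/(1-eta*Vf) = 12.98 GPa

12.98 GPa


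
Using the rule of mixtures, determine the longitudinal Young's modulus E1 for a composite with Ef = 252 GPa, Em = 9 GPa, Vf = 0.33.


E1 = Ef*Vf + Em*(1-Vf) = 252*0.33 + 9*0.67 = 89.19 GPa

89.19 GPa


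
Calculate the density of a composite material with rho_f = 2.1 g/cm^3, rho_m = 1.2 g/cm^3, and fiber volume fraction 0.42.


rho_c = rho_f*Vf + rho_m*(1-Vf) = 2.1*0.42 + 1.2*0.58 = 1.578 g/cm^3

1.578 g/cm^3


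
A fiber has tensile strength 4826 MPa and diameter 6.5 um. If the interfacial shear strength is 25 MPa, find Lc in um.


Lc = sigma_f * d / (2 * tau_i) = 4826 * 6.5 / (2 * 25) = 627.4 um

627.4 um


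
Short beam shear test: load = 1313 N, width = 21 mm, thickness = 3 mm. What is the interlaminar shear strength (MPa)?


ILSS = 3F/(4bh) = 3*1313/(4*21*3) = 15.63 MPa

15.63 MPa


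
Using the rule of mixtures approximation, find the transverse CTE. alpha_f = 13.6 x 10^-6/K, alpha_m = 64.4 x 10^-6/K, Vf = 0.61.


alpha_2 = alpha_f*Vf + alpha_m*(1-Vf) = 13.6*0.61 + 64.4*0.39 = 33.4 x 10^-6/K

33.4 x 10^-6/K


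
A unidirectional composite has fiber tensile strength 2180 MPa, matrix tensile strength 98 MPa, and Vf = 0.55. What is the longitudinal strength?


sigma_1 = sigma_f*Vf + sigma_m*(1-Vf) = 2180*0.55 + 98*0.45 = 1243.1 MPa

1243.1 MPa


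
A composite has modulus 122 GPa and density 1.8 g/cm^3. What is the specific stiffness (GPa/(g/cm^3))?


Specific stiffness = E/rho = 122/1.8 = 67.8 GPa/(g/cm^3)

67.8 GPa/(g/cm^3)


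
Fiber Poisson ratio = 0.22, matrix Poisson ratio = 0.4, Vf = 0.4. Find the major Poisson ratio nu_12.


nu_12 = nu_f*Vf + nu_m*(1-Vf) = 0.22*0.4 + 0.4*0.6 = 0.328

0.328


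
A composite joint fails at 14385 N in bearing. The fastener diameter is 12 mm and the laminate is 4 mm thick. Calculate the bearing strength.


sigma_br = F/(d*h) = 14385/(12*4) = 299.7 MPa

299.7 MPa


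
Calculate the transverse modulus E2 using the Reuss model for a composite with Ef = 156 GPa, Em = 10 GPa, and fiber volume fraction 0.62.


1/E2 = Vf/Ef + (1-Vf)/Em = 0.62/156 + 0.38/10
E2 = 23.82 GPa

23.82 GPa


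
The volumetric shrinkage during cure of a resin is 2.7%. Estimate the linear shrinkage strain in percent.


Linear shrinkage ≈ vol_shrink/3 = 2.7/3 = 0.9%

0.9%


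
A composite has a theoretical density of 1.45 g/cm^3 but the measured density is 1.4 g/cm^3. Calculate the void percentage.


Void% = (rho_theo - rho_actual)/rho_theo * 100 = (1.45 - 1.4)/1.45 * 100 = 3.45%

3.45%


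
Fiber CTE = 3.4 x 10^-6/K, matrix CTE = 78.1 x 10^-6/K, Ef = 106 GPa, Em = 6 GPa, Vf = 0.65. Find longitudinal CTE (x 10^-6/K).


E1 = Ef*Vf + Em*(1-Vf) = 71.0
alpha_1 = (alpha_f*Ef*Vf + alpha_m*Em*(1-Vf))/E1 = 5.61 x 10^-6/K

5.61 x 10^-6/K


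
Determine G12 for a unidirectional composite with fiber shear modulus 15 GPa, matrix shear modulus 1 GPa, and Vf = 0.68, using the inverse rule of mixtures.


1/G12 = Vf/Gf + (1-Vf)/Gm = 0.68/15 + 0.32/1
G12 = 2.74 GPa

2.74 GPa


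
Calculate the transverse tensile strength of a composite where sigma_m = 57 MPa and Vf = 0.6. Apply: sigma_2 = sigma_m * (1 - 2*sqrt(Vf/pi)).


factor = 1 - 2*sqrt(0.6/pi) = 0.126
sigma_2 = 57 * 0.126 = 7.18 MPa

7.18 MPa


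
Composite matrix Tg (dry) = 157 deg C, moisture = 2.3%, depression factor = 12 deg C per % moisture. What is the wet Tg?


Tg_wet = Tg_dry - k*moisture = 157 - 12*2.3 = 129.4 deg C

129.4 deg C


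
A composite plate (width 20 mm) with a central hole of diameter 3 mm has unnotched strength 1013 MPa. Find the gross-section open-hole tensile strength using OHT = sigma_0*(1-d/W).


OHT = sigma_0*(1-d/W) = 1013*(1-3/20) = 861.1 MPa

861.1 MPa


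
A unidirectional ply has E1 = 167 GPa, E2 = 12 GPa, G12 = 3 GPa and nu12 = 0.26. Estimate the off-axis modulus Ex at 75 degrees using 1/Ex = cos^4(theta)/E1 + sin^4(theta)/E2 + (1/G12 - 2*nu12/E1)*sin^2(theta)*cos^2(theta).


cos^4(75) = 0.004487, sin^4(75) = 0.870513, sin^2(75)*cos^2(75) = 0.0625
1/G12 - 2*nu12/E1 = 1/3 - 2*0.26/167 = 0.33022 GPa^-1
1/Ex = 0.004487/167 + 0.870513/12 + 0.33022*0.0625 = 0.0932083 GPa^-1
Ex = 10.73 GPa

10.73 GPa


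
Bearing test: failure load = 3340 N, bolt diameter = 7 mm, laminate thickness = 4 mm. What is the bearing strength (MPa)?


sigma_br = F/(d*h) = 3340/(7*4) = 119.3 MPa

119.3 MPa


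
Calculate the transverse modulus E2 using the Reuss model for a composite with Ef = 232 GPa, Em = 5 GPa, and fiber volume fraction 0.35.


1/E2 = Vf/Ef + (1-Vf)/Em = 0.35/232 + 0.65/5
E2 = 7.6 GPa

7.6 GPa


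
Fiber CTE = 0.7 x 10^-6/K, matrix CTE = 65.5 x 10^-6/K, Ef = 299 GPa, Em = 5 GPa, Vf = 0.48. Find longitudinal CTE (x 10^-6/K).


E1 = Ef*Vf + Em*(1-Vf) = 146.12
alpha_1 = (alpha_f*Ef*Vf + alpha_m*Em*(1-Vf))/E1 = 1.85 x 10^-6/K

1.85 x 10^-6/K
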